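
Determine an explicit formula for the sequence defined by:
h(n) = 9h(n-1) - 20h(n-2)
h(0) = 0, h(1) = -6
Characteristic equation: x² - 9x + 20 = 0, which factors as (x - (5))(x - (4)) = 0.
Roots r₁ = 5, r₂ = 4 (distinct).
General solution: h(n) = A·(5)^n + B·(4)^n.
From h(0) = 0: A + B = 0.
From h(1) = -6: 5A + 4B = -6.
Solving: A = -6, B = 6.
So h(n) = 6 \cdot 4^{n} - 6 \cdot 5^{n}.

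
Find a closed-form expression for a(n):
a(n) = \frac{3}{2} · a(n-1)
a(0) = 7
Pure geometric recurrence with ratio \frac{3}{2}.
By induction a(n) = a(0) · (\frac{3}{2})^n = 7 \left(\frac{3}{2}\right)^{n}.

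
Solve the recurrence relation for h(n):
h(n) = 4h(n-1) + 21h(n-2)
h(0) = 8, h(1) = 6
Characteristic equation: x² - 4x - 21 = 0, which factors as (x - (7))(x - (-3)) = 0.
Roots r₁ = 7, r₂ = -3 (distinct).
General solution: h(n) = A·(7)^n + B·(-3)^n.
From h(0) = 8: A + B = 8.
From h(1) = 6: 7A - 3B = 6.
Solving: A = 3, B = 5.
So h(n) = 5 \left(-3\right)^{n} + 3 \cdot 7^{n}.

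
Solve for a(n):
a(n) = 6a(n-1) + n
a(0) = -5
First-order linear with linear forcing.
Homogeneous solution: a_h(n) = A·(6)^n.
Try particular a_p(n) = pn + q. Substituting:
  pn + q = 6(p(n-1) + q) + n.
Matching the n-coefficient: p = 6p + 1 ⇒ p = - \frac{1}{5}.
Matching constants: q = -6p + 6q ⇒ q = - \frac{6}{25}.
General: a(n) = A·(6)^n - \frac{n}{5} - \frac{6}{25}.
Apply a(0) = -5: A - \frac{6}{25} = -5 ⇒ A = - \frac{119}{25}.
So a(n) = - \frac{119 \cdot 6^{n}}{25} - \frac{n}{5} - \frac{6}{25}.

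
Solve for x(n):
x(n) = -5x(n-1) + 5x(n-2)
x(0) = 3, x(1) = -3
Characteristic equation: x² + 5x - 5 = 0.
Discriminant Δ = (-5)² + 4·(5) = 45.
Roots r₁,₂ = (-5 ± √45)/2, so r₁ = - \frac{5}{2} + \frac{3 \sqrt{5}}{2}, r₂ = - \frac{3 \sqrt{5}}{2} - \frac{5}{2}.
General solution: x(n) = A·r₁^n + B·r₂^n.
From the initial conditions, A + B = 3 and r₁A + r₂B = -3.
Since r₁ - r₂ = √45: A = (-3 - (3)r₂)/√45 = \frac{3 \sqrt{5}}{10} + \frac{3}{2}, and B = 3 - A = \frac{3}{2} - \frac{3 \sqrt{5}}{10}.
So x(n) = \left(\frac{3 \sqrt{5}}{10} + \frac{3}{2}\right)\left(- \frac{5}{2} + \frac{3 \sqrt{5}}{2}\right)^n + \left(\frac{3}{2} - \frac{3 \sqrt{5}}{10}\right)\left(- \frac{3 \sqrt{5}}{2} - \frac{5}{2}\right)^n.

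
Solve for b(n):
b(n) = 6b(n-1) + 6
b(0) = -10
First-order linear non-homogeneous.
Homogeneous solution: b_h(n) = A·(6)^n.
Try constant particular solution b_p = K: K = 6K + 6 ⇒ K = - \frac{6}{5}.
General: b(n) = A·(6)^n - \frac{6}{5}.
Apply b(0) = -10: A - \frac{6}{5} = -10 ⇒ A = - \frac{44}{5}.
So b(n) = - \frac{44 \cdot 6^{n}}{5} - \frac{6}{5}.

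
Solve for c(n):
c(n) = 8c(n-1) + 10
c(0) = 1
First-order linear non-homogeneous.
Homogeneous solution: c_h(n) = A·(8)^n.
Try constant particular solution c_p = K: K = 8K + 10 ⇒ K = - \frac{10}{7}.
General: c(n) = A·(8)^n - \frac{10}{7}.
Apply c(0) = 1: A - \frac{10}{7} = 1 ⇒ A = \frac{17}{7}.
So c(n) = \frac{17 \cdot 8^{n}}{7} - \frac{10}{7}.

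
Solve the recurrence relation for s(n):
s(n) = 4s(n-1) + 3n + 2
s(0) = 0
First-order linear with linear forcing.
Homogeneous solution: s_h(n) = A·(4)^n.
Try particular s_p(n) = pn + q. Substituting:
  pn + q = 4(p(n-1) + q) + 3n + 2.
Matching the n-coefficient: p = 4p + 3 ⇒ p = -1.
Matching constants: q = -4p + 4q + 2 ⇒ q = -2.
General: s(n) = A·(4)^n - n - 2.
Apply s(0) = 0: A - 2 = 0 ⇒ A = 2.
So s(n) = 2 \cdot 4^{n} - n - 2.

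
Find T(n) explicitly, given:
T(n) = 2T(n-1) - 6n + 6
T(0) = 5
First-order linear with linear forcing.
Homogeneous solution: T_h(n) = A·(2)^n.
Try particular T_p(n) = pn + q. Substituting:
  pn + q = 2(p(n-1) + q) - 6n + 6.
Matching the n-coefficient: p = 2p - 6 ⇒ p = 6.
Matching constants: q = -2p + 2q + 6 ⇒ q = 6.
General: T(n) = A·(2)^n + 6 n + 6.
Apply T(0) = 5: A + 6 = 5 ⇒ A = -1.
So T(n) = - 2^{n} + 6 n + 6.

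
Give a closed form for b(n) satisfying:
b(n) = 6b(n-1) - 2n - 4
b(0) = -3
First-order linear with linear forcing.
Homogeneous solution: b_h(n) = A·(6)^n.
Try particular b_p(n) = pn + q. Substituting:
  pn + q = 6(p(n-1) + q) - 2n - 4.
Matching the n-coefficient: p = 6p - 2 ⇒ p = \frac{2}{5}.
Matching constants: q = -6p + 6q - 4 ⇒ q = \frac{32}{25}.
General: b(n) = A·(6)^n + \frac{2 n}{5} + \frac{32}{25}.
Apply b(0) = -3: A + \frac{32}{25} = -3 ⇒ A = - \frac{107}{25}.
So b(n) = - \frac{107 \cdot 6^{n}}{25} + \frac{2 n}{5} + \frac{32}{25}.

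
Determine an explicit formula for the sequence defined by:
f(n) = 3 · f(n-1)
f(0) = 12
Pure geometric recurrence with ratio 3.
By induction f(n) = f(0) · (3)^n = 12 \cdot 3^{n}.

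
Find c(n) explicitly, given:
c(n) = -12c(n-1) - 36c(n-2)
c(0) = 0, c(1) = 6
Characteristic equation: x² + 12x + 36 = 0, which is (x - (-6))².
Repeated root r = -6.
General solution: c(n) = (A + Bn)·(-6)^n.
From c(0) = 0: A = 0.
From c(1) = 6: (A + B)·(-6) = 6 ⇒ B = -1.
So c(n) = \left(- n\right) \cdot (-6)^n.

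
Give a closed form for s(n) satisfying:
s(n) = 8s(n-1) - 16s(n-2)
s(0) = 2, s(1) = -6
Characteristic equation: x² - 8x + 16 = 0, which is (x - (4))².
Repeated root r = 4.
General solution: s(n) = (A + Bn)·(4)^n.
From s(0) = 2: A = 2.
From s(1) = -6: (A + B)·(4) = -6 ⇒ B = - \frac{7}{2}.
So s(n) = \left(2 - \frac{7 n}{2}\right) \cdot (4)^n.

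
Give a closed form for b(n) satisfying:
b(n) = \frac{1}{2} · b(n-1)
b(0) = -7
Pure geometric recurrence with ratio \frac{1}{2}.
By induction b(n) = b(0) · (\frac{1}{2})^n = - 7 \cdot 2^{- n}.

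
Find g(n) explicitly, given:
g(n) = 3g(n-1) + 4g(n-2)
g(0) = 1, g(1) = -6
Characteristic equation: x² - 3x - 4 = 0, which factors as (x - (4))(x - (-1)) = 0.
Roots r₁ = 4, r₂ = -1 (distinct).
General solution: g(n) = A·(4)^n + B·(-1)^n.
From g(0) = 1: A + B = 1.
From g(1) = -6: 4A - B = -6.
Solving: A = -1, B = 2.
So g(n) = 2 \left(-1\right)^{n} - 4^{n}.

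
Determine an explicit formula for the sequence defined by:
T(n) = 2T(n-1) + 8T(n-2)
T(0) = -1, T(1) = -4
Characteristic equation: x² - 2x - 8 = 0, which factors as (x - (-2))(x - (4)) = 0.
Roots r₁ = -2, r₂ = 4 (distinct).
General solution: T(n) = A·(-2)^n + B·(4)^n.
From T(0) = -1: A + B = -1.
From T(1) = -4: -2A + 4B = -4.
Solving: A = 0, B = -1.
So T(n) = - 4^{n}.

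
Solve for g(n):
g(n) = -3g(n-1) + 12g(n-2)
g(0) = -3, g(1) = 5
Characteristic equation: x² + 3x - 12 = 0.
Discriminant Δ = (-3)² + 4·(12) = 57.
Roots r₁,₂ = (-3 ± √57)/2, so r₁ = - \frac{3}{2} + \frac{\sqrt{57}}{2}, r₂ = - \frac{\sqrt{57}}{2} - \frac{3}{2}.
General solution: g(n) = A·r₁^n + B·r₂^n.
From the initial conditions, A + B = -3 and r₁A + r₂B = 5.
Since r₁ - r₂ = √57: A = (5 - (-3)r₂)/√57 = - \frac{3}{2} + \frac{\sqrt{57}}{114}, and B = -3 - A = - \frac{3}{2} - \frac{\sqrt{57}}{114}.
So g(n) = \left(- \frac{3}{2} + \frac{\sqrt{57}}{114}\right)\left(- \frac{3}{2} + \frac{\sqrt{57}}{2}\right)^n + \left(- \frac{3}{2} - \frac{\sqrt{57}}{114}\right)\left(- \frac{\sqrt{57}}{2} - \frac{3}{2}\right)^n.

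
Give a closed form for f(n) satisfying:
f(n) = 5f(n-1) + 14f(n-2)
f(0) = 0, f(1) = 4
Characteristic equation: x² - 5x - 14 = 0, which factors as (x - (-2))(x - (7)) = 0.
Roots r₁ = -2, r₂ = 7 (distinct).
General solution: f(n) = A·(-2)^n + B·(7)^n.
From f(0) = 0: A + B = 0.
From f(1) = 4: -2A + 7B = 4.
Solving: A = - \frac{4}{9}, B = \frac{4}{9}.
So f(n) = - \frac{4 \left(-2\right)^{n}}{9} + \frac{4 \cdot 7^{n}}{9}.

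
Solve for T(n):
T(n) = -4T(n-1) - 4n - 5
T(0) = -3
First-order linear with linear forcing.
Homogeneous solution: T_h(n) = A·(-4)^n.
Try particular T_p(n) = pn + q. Substituting:
  pn + q = -4(p(n-1) + q) - 4n - 5.
Matching the n-coefficient: p = -4p - 4 ⇒ p = - \frac{4}{5}.
Matching constants: q = 4p - 4q - 5 ⇒ q = - \frac{41}{25}.
General: T(n) = A·(-4)^n - \frac{4 n}{5} - \frac{41}{25}.
Apply T(0) = -3: A - \frac{41}{25} = -3 ⇒ A = - \frac{34}{25}.
So T(n) = - \frac{34 \left(-4\right)^{n}}{25} - \frac{4 n}{5} - \frac{41}{25}.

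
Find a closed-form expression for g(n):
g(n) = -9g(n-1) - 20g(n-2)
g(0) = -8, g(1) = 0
Characteristic equation: x² + 9x + 20 = 0, which factors as (x - (-4))(x - (-5)) = 0.
Roots r₁ = -4, r₂ = -5 (distinct).
General solution: g(n) = A·(-4)^n + B·(-5)^n.
From g(0) = -8: A + B = -8.
From g(1) = 0: -4A - 5B = 0.
Solving: A = -40, B = 32.
So g(n) = - 40 \left(-4\right)^{n} + 32 \left(-5\right)^{n}.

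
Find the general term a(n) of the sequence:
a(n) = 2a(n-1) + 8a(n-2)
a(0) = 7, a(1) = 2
Characteristic equation: x² - 2x - 8 = 0, which factors as (x - (-2))(x - (4)) = 0.
Roots r₁ = -2, r₂ = 4 (distinct).
General solution: a(n) = A·(-2)^n + B·(4)^n.
From a(0) = 7: A + B = 7.
From a(1) = 2: -2A + 4B = 2.
Solving: A = \frac{13}{3}, B = \frac{8}{3}.
So a(n) = \frac{13 \left(-2\right)^{n}}{3} + \frac{8 \cdot 4^{n}}{3}.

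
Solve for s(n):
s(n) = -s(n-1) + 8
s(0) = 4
First-order linear non-homogeneous.
Homogeneous solution: s_h(n) = A·(-1)^n.
Try constant particular solution s_p = K: K = -K + 8 ⇒ K = 4.
General: s(n) = A·(-1)^n + 4.
Apply s(0) = 4: A + 4 = 4 ⇒ A = 0.
So s(n) = 4.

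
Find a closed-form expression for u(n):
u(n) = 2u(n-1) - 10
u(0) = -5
First-order linear non-homogeneous.
Homogeneous solution: u_h(n) = A·(2)^n.
Try constant particular solution u_p = K: K = 2K - 10 ⇒ K = 10.
General: u(n) = A·(2)^n + 10.
Apply u(0) = -5: A + 10 = -5 ⇒ A = -15.
So u(n) = 10 - 15 \cdot 2^{n}.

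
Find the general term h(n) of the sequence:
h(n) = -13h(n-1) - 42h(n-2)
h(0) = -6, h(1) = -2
Characteristic equation: x² + 13x + 42 = 0, which factors as (x - (-6))(x - (-7)) = 0.
Roots r₁ = -6, r₂ = -7 (distinct).
General solution: h(n) = A·(-6)^n + B·(-7)^n.
From h(0) = -6: A + B = -6.
From h(1) = -2: -6A - 7B = -2.
Solving: A = -44, B = 38.
So h(n) = - 44 \left(-6\right)^{n} + 38 \left(-7\right)^{n}.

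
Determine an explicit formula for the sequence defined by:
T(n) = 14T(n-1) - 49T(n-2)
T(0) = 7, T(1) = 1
Characteristic equation: x² - 14x + 49 = 0, which is (x - (7))².
Repeated root r = 7.
General solution: T(n) = (A + Bn)·(7)^n.
From T(0) = 7: A = 7.
From T(1) = 1: (A + B)·(7) = 1 ⇒ B = - \frac{48}{7}.
So T(n) = \left(7 - \frac{48 n}{7}\right) \cdot (7)^n.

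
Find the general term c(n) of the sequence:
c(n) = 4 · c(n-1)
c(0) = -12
Pure geometric recurrence with ratio 4.
By induction c(n) = c(0) · (4)^n = - 12 \cdot 4^{n}.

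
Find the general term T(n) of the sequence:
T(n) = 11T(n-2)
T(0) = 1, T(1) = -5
Characteristic equation: x² - 11 = 0.
Discriminant Δ = (0)² + 4·(11) = 44.
Roots r₁,₂ = (0 ± √44)/2, so r₁ = \sqrt{11}, r₂ = - \sqrt{11}.
General solution: T(n) = A·r₁^n + B·r₂^n.
From the initial conditions, A + B = 1 and r₁A + r₂B = -5.
Since r₁ - r₂ = √44: A = (-5 - (1)r₂)/√44 = \frac{1}{2} - \frac{5 \sqrt{11}}{22}, and B = 1 - A = \frac{1}{2} + \frac{5 \sqrt{11}}{22}.
So T(n) = \left(\frac{1}{2} - \frac{5 \sqrt{11}}{22}\right)\left(\sqrt{11}\right)^n + \left(\frac{1}{2} + \frac{5 \sqrt{11}}{22}\right)\left(- \sqrt{11}\right)^n.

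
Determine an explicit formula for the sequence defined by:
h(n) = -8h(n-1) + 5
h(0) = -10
First-order linear non-homogeneous.
Homogeneous solution: h_h(n) = A·(-8)^n.
Try constant particular solution h_p = K: K = -8K + 5 ⇒ K = \frac{5}{9}.
General: h(n) = A·(-8)^n + \frac{5}{9}.
Apply h(0) = -10: A + \frac{5}{9} = -10 ⇒ A = - \frac{95}{9}.
So h(n) = \frac{5}{9} - \frac{95 \left(-8\right)^{n}}{9}.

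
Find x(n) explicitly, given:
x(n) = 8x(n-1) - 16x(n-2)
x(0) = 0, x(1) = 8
Characteristic equation: x² - 8x + 16 = 0, which is (x - (4))².
Repeated root r = 4.
General solution: x(n) = (A + Bn)·(4)^n.
From x(0) = 0: A = 0.
From x(1) = 8: (A + B)·(4) = 8 ⇒ B = 2.
So x(n) = \left(2 n\right) \cdot (4)^n.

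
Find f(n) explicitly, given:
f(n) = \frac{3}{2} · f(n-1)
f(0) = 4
Pure geometric recurrence with ratio \frac{3}{2}.
By induction f(n) = f(0) · (\frac{3}{2})^n = 4 \left(\frac{3}{2}\right)^{n}.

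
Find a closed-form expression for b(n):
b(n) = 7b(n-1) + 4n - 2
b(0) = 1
First-order linear with linear forcing.
Homogeneous solution: b_h(n) = A·(7)^n.
Try particular b_p(n) = pn + q. Substituting:
  pn + q = 7(p(n-1) + q) + 4n - 2.
Matching the n-coefficient: p = 7p + 4 ⇒ p = - \frac{2}{3}.
Matching constants: q = -7p + 7q - 2 ⇒ q = - \frac{4}{9}.
General: b(n) = A·(7)^n - \frac{2 n}{3} - \frac{4}{9}.
Apply b(0) = 1: A - \frac{4}{9} = 1 ⇒ A = \frac{13}{9}.
So b(n) = \frac{13 \cdot 7^{n}}{9} - \frac{2 n}{3} - \frac{4}{9}.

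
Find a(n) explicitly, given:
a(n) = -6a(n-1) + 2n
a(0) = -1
First-order linear with linear forcing.
Homogeneous solution: a_h(n) = A·(-6)^n.
Try particular a_p(n) = pn + q. Substituting:
  pn + q = -6(p(n-1) + q) + 2n.
Matching the n-coefficient: p = -6p + 2 ⇒ p = \frac{2}{7}.
Matching constants: q = 6p - 6q ⇒ q = \frac{12}{49}.
General: a(n) = A·(-6)^n + \frac{2 n}{7} + \frac{12}{49}.
Apply a(0) = -1: A + \frac{12}{49} = -1 ⇒ A = - \frac{61}{49}.
So a(n) = - \frac{61 \left(-6\right)^{n}}{49} + \frac{2 n}{7} + \frac{12}{49}.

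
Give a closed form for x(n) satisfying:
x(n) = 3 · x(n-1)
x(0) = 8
Pure geometric recurrence with ratio 3.
By induction x(n) = x(0) · (3)^n = 8 \cdot 3^{n}.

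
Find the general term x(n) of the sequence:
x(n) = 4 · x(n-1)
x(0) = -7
Pure geometric recurrence with ratio 4.
By induction x(n) = x(0) · (4)^n = - 7 \cdot 4^{n}.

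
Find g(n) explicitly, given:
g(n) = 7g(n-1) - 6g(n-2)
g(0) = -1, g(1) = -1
Characteristic equation: x² - 7x + 6 = 0, which factors as (x - (1))(x - (6)) = 0.
Roots r₁ = 1, r₂ = 6 (distinct).
General solution: g(n) = A·(1)^n + B·(6)^n.
From g(0) = -1: A + B = -1.
From g(1) = -1: A + 6B = -1.
Solving: A = -1, B = 0.
So g(n) = -1.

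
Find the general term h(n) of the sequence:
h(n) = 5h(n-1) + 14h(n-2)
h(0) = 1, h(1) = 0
Characteristic equation: x² - 5x - 14 = 0, which factors as (x - (7))(x - (-2)) = 0.
Roots r₁ = 7, r₂ = -2 (distinct).
General solution: h(n) = A·(7)^n + B·(-2)^n.
From h(0) = 1: A + B = 1.
From h(1) = 0: 7A - 2B = 0.
Solving: A = \frac{2}{9}, B = \frac{7}{9}.
So h(n) = \frac{7 \left(-2\right)^{n}}{9} + \frac{2 \cdot 7^{n}}{9}.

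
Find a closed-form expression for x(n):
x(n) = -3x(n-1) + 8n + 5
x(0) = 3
First-order linear with linear forcing.
Homogeneous solution: x_h(n) = A·(-3)^n.
Try particular x_p(n) = pn + q. Substituting:
  pn + q = -3(p(n-1) + q) + 8n + 5.
Matching the n-coefficient: p = -3p + 8 ⇒ p = 2.
Matching constants: q = 3p - 3q + 5 ⇒ q = \frac{11}{4}.
General: x(n) = A·(-3)^n + 2 n + \frac{11}{4}.
Apply x(0) = 3: A + \frac{11}{4} = 3 ⇒ A = \frac{1}{4}.
So x(n) = \frac{\left(-3\right)^{n}}{4} + 2 n + \frac{11}{4}.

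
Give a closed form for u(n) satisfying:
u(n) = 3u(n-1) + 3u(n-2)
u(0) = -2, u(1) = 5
Characteristic equation: x² - 3x - 3 = 0.
Discriminant Δ = (3)² + 4·(3) = 21.
Roots r₁,₂ = (3 ± √21)/2, so r₁ = \frac{3}{2} + \frac{\sqrt{21}}{2}, r₂ = \frac{3}{2} - \frac{\sqrt{21}}{2}.
General solution: u(n) = A·r₁^n + B·r₂^n.
From the initial conditions, A + B = -2 and r₁A + r₂B = 5.
Since r₁ - r₂ = √21: A = (5 - (-2)r₂)/√21 = -1 + \frac{8 \sqrt{21}}{21}, and B = -2 - A = - \frac{8 \sqrt{21}}{21} - 1.
So u(n) = \left(-1 + \frac{8 \sqrt{21}}{21}\right)\left(\frac{3}{2} + \frac{\sqrt{21}}{2}\right)^n + \left(- \frac{8 \sqrt{21}}{21} - 1\right)\left(\frac{3}{2} - \frac{\sqrt{21}}{2}\right)^n.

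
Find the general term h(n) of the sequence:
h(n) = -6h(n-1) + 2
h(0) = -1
First-order linear non-homogeneous.
Homogeneous solution: h_h(n) = A·(-6)^n.
Try constant particular solution h_p = K: K = -6K + 2 ⇒ K = \frac{2}{7}.
General: h(n) = A·(-6)^n + \frac{2}{7}.
Apply h(0) = -1: A + \frac{2}{7} = -1 ⇒ A = - \frac{9}{7}.
So h(n) = \frac{2}{7} - \frac{9 \left(-6\right)^{n}}{7}.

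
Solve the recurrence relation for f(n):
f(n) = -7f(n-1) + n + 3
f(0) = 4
First-order linear with linear forcing.
Homogeneous solution: f_h(n) = A·(-7)^n.
Try particular f_p(n) = pn + q. Substituting:
  pn + q = -7(p(n-1) + q) + n + 3.
Matching the n-coefficient: p = -7p + 1 ⇒ p = \frac{1}{8}.
Matching constants: q = 7p - 7q + 3 ⇒ q = \frac{31}{64}.
General: f(n) = A·(-7)^n + \frac{n}{8} + \frac{31}{64}.
Apply f(0) = 4: A + \frac{31}{64} = 4 ⇒ A = \frac{225}{64}.
So f(n) = \frac{225 \left(-7\right)^{n}}{64} + \frac{n}{8} + \frac{31}{64}.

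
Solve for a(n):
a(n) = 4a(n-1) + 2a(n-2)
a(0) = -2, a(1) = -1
Characteristic equation: x² - 4x - 2 = 0.
Discriminant Δ = (4)² + 4·(2) = 24.
Roots r₁,₂ = (4 ± √24)/2, so r₁ = 2 + \sqrt{6}, r₂ = 2 - \sqrt{6}.
General solution: a(n) = A·r₁^n + B·r₂^n.
From the initial conditions, A + B = -2 and r₁A + r₂B = -1.
Since r₁ - r₂ = √24: A = (-1 - (-2)r₂)/√24 = -1 + \frac{\sqrt{6}}{4}, and B = -2 - A = -1 - \frac{\sqrt{6}}{4}.
So a(n) = \left(-1 + \frac{\sqrt{6}}{4}\right)\left(2 + \sqrt{6}\right)^n + \left(-1 - \frac{\sqrt{6}}{4}\right)\left(2 - \sqrt{6}\right)^n.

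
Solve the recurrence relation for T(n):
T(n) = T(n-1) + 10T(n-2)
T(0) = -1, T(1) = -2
Characteristic equation: x² - x - 10 = 0.
Discriminant Δ = (1)² + 4·(10) = 41.
Roots r₁,₂ = (1 ± √41)/2, so r₁ = \frac{1}{2} + \frac{\sqrt{41}}{2}, r₂ = \frac{1}{2} - \frac{\sqrt{41}}{2}.
General solution: T(n) = A·r₁^n + B·r₂^n.
From the initial conditions, A + B = -1 and r₁A + r₂B = -2.
Since r₁ - r₂ = √41: A = (-2 - (-1)r₂)/√41 = - \frac{1}{2} - \frac{3 \sqrt{41}}{82}, and B = -1 - A = - \frac{1}{2} + \frac{3 \sqrt{41}}{82}.
So T(n) = \left(- \frac{1}{2} - \frac{3 \sqrt{41}}{82}\right)\left(\frac{1}{2} + \frac{\sqrt{41}}{2}\right)^n + \left(- \frac{1}{2} + \frac{3 \sqrt{41}}{82}\right)\left(\frac{1}{2} - \frac{\sqrt{41}}{2}\right)^n.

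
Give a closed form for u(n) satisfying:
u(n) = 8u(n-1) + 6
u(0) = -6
First-order linear non-homogeneous.
Homogeneous solution: u_h(n) = A·(8)^n.
Try constant particular solution u_p = K: K = 8K + 6 ⇒ K = - \frac{6}{7}.
General: u(n) = A·(8)^n - \frac{6}{7}.
Apply u(0) = -6: A - \frac{6}{7} = -6 ⇒ A = - \frac{36}{7}.
So u(n) = - \frac{36 \cdot 8^{n}}{7} - \frac{6}{7}.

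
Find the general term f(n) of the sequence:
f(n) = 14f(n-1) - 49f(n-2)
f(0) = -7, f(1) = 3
Characteristic equation: x² - 14x + 49 = 0, which is (x - (7))².
Repeated root r = 7.
General solution: f(n) = (A + Bn)·(7)^n.
From f(0) = -7: A = -7.
From f(1) = 3: (A + B)·(7) = 3 ⇒ B = \frac{52}{7}.
So f(n) = \left(\frac{52 n}{7} - 7\right) \cdot (7)^n.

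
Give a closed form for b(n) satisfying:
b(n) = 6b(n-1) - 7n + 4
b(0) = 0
First-order linear with linear forcing.
Homogeneous solution: b_h(n) = A·(6)^n.
Try particular b_p(n) = pn + q. Substituting:
  pn + q = 6(p(n-1) + q) - 7n + 4.
Matching the n-coefficient: p = 6p - 7 ⇒ p = \frac{7}{5}.
Matching constants: q = -6p + 6q + 4 ⇒ q = \frac{22}{25}.
General: b(n) = A·(6)^n + \frac{7 n}{5} + \frac{22}{25}.
Apply b(0) = 0: A + \frac{22}{25} = 0 ⇒ A = - \frac{22}{25}.
So b(n) = - \frac{22 \cdot 6^{n}}{25} + \frac{7 n}{5} + \frac{22}{25}.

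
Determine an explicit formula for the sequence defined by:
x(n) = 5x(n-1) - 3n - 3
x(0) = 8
First-order linear with linear forcing.
Homogeneous solution: x_h(n) = A·(5)^n.
Try particular x_p(n) = pn + q. Substituting:
  pn + q = 5(p(n-1) + q) - 3n - 3.
Matching the n-coefficient: p = 5p - 3 ⇒ p = \frac{3}{4}.
Matching constants: q = -5p + 5q - 3 ⇒ q = \frac{27}{16}.
General: x(n) = A·(5)^n + \frac{3 n}{4} + \frac{27}{16}.
Apply x(0) = 8: A + \frac{27}{16} = 8 ⇒ A = \frac{101}{16}.
So x(n) = \frac{101 \cdot 5^{n}}{16} + \frac{3 n}{4} + \frac{27}{16}.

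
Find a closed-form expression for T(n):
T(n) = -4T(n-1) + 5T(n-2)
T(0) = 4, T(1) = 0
Characteristic equation: x² + 4x - 5 = 0, which factors as (x - (1))(x - (-5)) = 0.
Roots r₁ = 1, r₂ = -5 (distinct).
General solution: T(n) = A·(1)^n + B·(-5)^n.
From T(0) = 4: A + B = 4.
From T(1) = 0: A - 5B = 0.
Solving: A = \frac{10}{3}, B = \frac{2}{3}.
So T(n) = \frac{2 \left(-5\right)^{n}}{3} + \frac{10}{3}.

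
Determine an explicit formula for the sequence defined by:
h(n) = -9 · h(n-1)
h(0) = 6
Pure geometric recurrence with ratio -9.
By induction h(n) = h(0) · (-9)^n = 6 \left(-9\right)^{n}.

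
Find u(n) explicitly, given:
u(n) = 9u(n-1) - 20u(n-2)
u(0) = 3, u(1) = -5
Characteristic equation: x² - 9x + 20 = 0, which factors as (x - (5))(x - (4)) = 0.
Roots r₁ = 5, r₂ = 4 (distinct).
General solution: u(n) = A·(5)^n + B·(4)^n.
From u(0) = 3: A + B = 3.
From u(1) = -5: 5A + 4B = -5.
Solving: A = -17, B = 20.
So u(n) = 20 \cdot 4^{n} - 17 \cdot 5^{n}.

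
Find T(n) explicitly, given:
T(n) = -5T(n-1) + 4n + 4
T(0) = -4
First-order linear with linear forcing.
Homogeneous solution: T_h(n) = A·(-5)^n.
Try particular T_p(n) = pn + q. Substituting:
  pn + q = -5(p(n-1) + q) + 4n + 4.
Matching the n-coefficient: p = -5p + 4 ⇒ p = \frac{2}{3}.
Matching constants: q = 5p - 5q + 4 ⇒ q = \frac{11}{9}.
General: T(n) = A·(-5)^n + \frac{2 n}{3} + \frac{11}{9}.
Apply T(0) = -4: A + \frac{11}{9} = -4 ⇒ A = - \frac{47}{9}.
So T(n) = - \frac{47 \left(-5\right)^{n}}{9} + \frac{2 n}{3} + \frac{11}{9}.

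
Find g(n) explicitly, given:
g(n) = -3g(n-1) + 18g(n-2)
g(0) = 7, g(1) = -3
Characteristic equation: x² + 3x - 18 = 0, which factors as (x - (-6))(x - (3)) = 0.
Roots r₁ = -6, r₂ = 3 (distinct).
General solution: g(n) = A·(-6)^n + B·(3)^n.
From g(0) = 7: A + B = 7.
From g(1) = -3: -6A + 3B = -3.
Solving: A = \frac{8}{3}, B = \frac{13}{3}.
So g(n) = \frac{8 \left(-6\right)^{n}}{3} + \frac{13 \cdot 3^{n}}{3}.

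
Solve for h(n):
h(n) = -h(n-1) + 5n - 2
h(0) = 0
First-order linear with linear forcing.
Homogeneous solution: h_h(n) = A·(-1)^n.
Try particular h_p(n) = pn + q. Substituting:
  pn + q = -(p(n-1) + q) + 5n - 2.
Matching the n-coefficient: p = -p + 5 ⇒ p = \frac{5}{2}.
Matching constants: q = p - q - 2 ⇒ q = \frac{1}{4}.
General: h(n) = A·(-1)^n + \frac{5 n}{2} + \frac{1}{4}.
Apply h(0) = 0: A + \frac{1}{4} = 0 ⇒ A = - \frac{1}{4}.
So h(n) = - \frac{\left(-1\right)^{n}}{4} + \frac{5 n}{2} + \frac{1}{4}.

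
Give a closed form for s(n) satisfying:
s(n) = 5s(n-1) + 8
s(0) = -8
First-order linear non-homogeneous.
Homogeneous solution: s_h(n) = A·(5)^n.
Try constant particular solution s_p = K: K = 5K + 8 ⇒ K = -2.
General: s(n) = A·(5)^n - 2.
Apply s(0) = -8: A - 2 = -8 ⇒ A = -6.
So s(n) = - 6 \cdot 5^{n} - 2.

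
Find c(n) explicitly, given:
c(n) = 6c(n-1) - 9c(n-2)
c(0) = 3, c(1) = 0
Characteristic equation: x² - 6x + 9 = 0, which is (x - (3))².
Repeated root r = 3.
General solution: c(n) = (A + Bn)·(3)^n.
From c(0) = 3: A = 3.
From c(1) = 0: (A + B)·(3) = 0 ⇒ B = -3.
So c(n) = \left(3 - 3 n\right) \cdot (3)^n.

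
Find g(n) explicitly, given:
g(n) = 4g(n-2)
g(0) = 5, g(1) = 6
Characteristic equation: x² - 4 = 0, which factors as (x - (2))(x - (-2)) = 0.
Roots r₁ = 2, r₂ = -2 (distinct).
General solution: g(n) = A·(2)^n + B·(-2)^n.
From g(0) = 5: A + B = 5.
From g(1) = 6: 2A - 2B = 6.
Solving: A = 4, B = 1.
So g(n) = \left(-2\right)^{n} + 4 \cdot 2^{n}.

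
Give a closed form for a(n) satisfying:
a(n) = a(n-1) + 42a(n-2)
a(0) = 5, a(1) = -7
Characteristic equation: x² - x - 42 = 0, which factors as (x - (7))(x - (-6)) = 0.
Roots r₁ = 7, r₂ = -6 (distinct).
General solution: a(n) = A·(7)^n + B·(-6)^n.
From a(0) = 5: A + B = 5.
From a(1) = -7: 7A - 6B = -7.
Solving: A = \frac{23}{13}, B = \frac{42}{13}.
So a(n) = \frac{42 \left(-6\right)^{n}}{13} + \frac{23 \cdot 7^{n}}{13}.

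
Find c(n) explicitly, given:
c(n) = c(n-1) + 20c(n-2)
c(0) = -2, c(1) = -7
Characteristic equation: x² - x - 20 = 0, which factors as (x - (-4))(x - (5)) = 0.
Roots r₁ = -4, r₂ = 5 (distinct).
General solution: c(n) = A·(-4)^n + B·(5)^n.
From c(0) = -2: A + B = -2.
From c(1) = -7: -4A + 5B = -7.
Solving: A = - \frac{1}{3}, B = - \frac{5}{3}.
So c(n) = - \frac{\left(-4\right)^{n}}{3} - \frac{5 \cdot 5^{n}}{3}.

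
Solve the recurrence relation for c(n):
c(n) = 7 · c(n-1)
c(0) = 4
Pure geometric recurrence with ratio 7.
By induction c(n) = c(0) · (7)^n = 4 \cdot 7^{n}.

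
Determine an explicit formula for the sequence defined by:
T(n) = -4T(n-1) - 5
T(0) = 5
First-order linear non-homogeneous.
Homogeneous solution: T_h(n) = A·(-4)^n.
Try constant particular solution T_p = K: K = -4K - 5 ⇒ K = -1.
General: T(n) = A·(-4)^n - 1.
Apply T(0) = 5: A - 1 = 5 ⇒ A = 6.
So T(n) = 6 \left(-4\right)^{n} - 1.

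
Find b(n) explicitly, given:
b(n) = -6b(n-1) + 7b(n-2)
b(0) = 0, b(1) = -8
Characteristic equation: x² + 6x - 7 = 0, which factors as (x - (-7))(x - (1)) = 0.
Roots r₁ = -7, r₂ = 1 (distinct).
General solution: b(n) = A·(-7)^n + B·(1)^n.
From b(0) = 0: A + B = 0.
From b(1) = -8: -7A + B = -8.
Solving: A = 1, B = -1.
So b(n) = \left(-7\right)^{n} - 1.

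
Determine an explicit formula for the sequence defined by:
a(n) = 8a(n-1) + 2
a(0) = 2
First-order linear non-homogeneous.
Homogeneous solution: a_h(n) = A·(8)^n.
Try constant particular solution a_p = K: K = 8K + 2 ⇒ K = - \frac{2}{7}.
General: a(n) = A·(8)^n - \frac{2}{7}.
Apply a(0) = 2: A - \frac{2}{7} = 2 ⇒ A = \frac{16}{7}.
So a(n) = \frac{16 \cdot 8^{n}}{7} - \frac{2}{7}.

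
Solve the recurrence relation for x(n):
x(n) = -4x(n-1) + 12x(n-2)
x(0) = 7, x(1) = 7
Characteristic equation: x² + 4x - 12 = 0, which factors as (x - (2))(x - (-6)) = 0.
Roots r₁ = 2, r₂ = -6 (distinct).
General solution: x(n) = A·(2)^n + B·(-6)^n.
From x(0) = 7: A + B = 7.
From x(1) = 7: 2A - 6B = 7.
Solving: A = \frac{49}{8}, B = \frac{7}{8}.
So x(n) = \frac{7 \left(-6\right)^{n}}{8} + \frac{49 \cdot 2^{n}}{8}.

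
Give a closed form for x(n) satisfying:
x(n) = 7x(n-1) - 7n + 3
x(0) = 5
First-order linear with linear forcing.
Homogeneous solution: x_h(n) = A·(7)^n.
Try particular x_p(n) = pn + q. Substituting:
  pn + q = 7(p(n-1) + q) - 7n + 3.
Matching the n-coefficient: p = 7p - 7 ⇒ p = \frac{7}{6}.
Matching constants: q = -7p + 7q + 3 ⇒ q = \frac{31}{36}.
General: x(n) = A·(7)^n + \frac{7 n}{6} + \frac{31}{36}.
Apply x(0) = 5: A + \frac{31}{36} = 5 ⇒ A = \frac{149}{36}.
So x(n) = \frac{149 \cdot 7^{n}}{36} + \frac{7 n}{6} + \frac{31}{36}.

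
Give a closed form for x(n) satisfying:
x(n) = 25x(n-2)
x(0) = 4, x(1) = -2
Characteristic equation: x² - 25 = 0, which factors as (x - (-5))(x - (5)) = 0.
Roots r₁ = -5, r₂ = 5 (distinct).
General solution: x(n) = A·(-5)^n + B·(5)^n.
From x(0) = 4: A + B = 4.
From x(1) = -2: -5A + 5B = -2.
Solving: A = \frac{11}{5}, B = \frac{9}{5}.
So x(n) = \frac{11 \left(-5\right)^{n}}{5} + \frac{9 \cdot 5^{n}}{5}.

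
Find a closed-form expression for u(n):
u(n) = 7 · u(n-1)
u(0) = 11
Pure geometric recurrence with ratio 7.
By induction u(n) = u(0) · (7)^n = 11 \cdot 7^{n}.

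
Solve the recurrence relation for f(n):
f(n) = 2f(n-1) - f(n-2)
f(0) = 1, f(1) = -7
Characteristic equation: x² - 2x + 1 = 0, which is (x - (1))².
Repeated root r = 1.
General solution: f(n) = (A + Bn)·(1)^n.
From f(0) = 1: A = 1.
From f(1) = -7: (A + B)·(1) = -7 ⇒ B = -8.
So f(n) = \left(1 - 8 n\right) \cdot (1)^n.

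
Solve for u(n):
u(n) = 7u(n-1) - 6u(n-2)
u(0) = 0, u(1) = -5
Characteristic equation: x² - 7x + 6 = 0, which factors as (x - (1))(x - (6)) = 0.
Roots r₁ = 1, r₂ = 6 (distinct).
General solution: u(n) = A·(1)^n + B·(6)^n.
From u(0) = 0: A + B = 0.
From u(1) = -5: A + 6B = -5.
Solving: A = 1, B = -1.
So u(n) = 1 - 6^{n}.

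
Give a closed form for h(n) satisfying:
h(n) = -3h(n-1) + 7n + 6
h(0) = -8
First-order linear with linear forcing.
Homogeneous solution: h_h(n) = A·(-3)^n.
Try particular h_p(n) = pn + q. Substituting:
  pn + q = -3(p(n-1) + q) + 7n + 6.
Matching the n-coefficient: p = -3p + 7 ⇒ p = \frac{7}{4}.
Matching constants: q = 3p - 3q + 6 ⇒ q = \frac{45}{16}.
General: h(n) = A·(-3)^n + \frac{7 n}{4} + \frac{45}{16}.
Apply h(0) = -8: A + \frac{45}{16} = -8 ⇒ A = - \frac{173}{16}.
So h(n) = - \frac{173 \left(-3\right)^{n}}{16} + \frac{7 n}{4} + \frac{45}{16}.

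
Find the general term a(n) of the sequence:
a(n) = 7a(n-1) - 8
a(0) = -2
First-order linear non-homogeneous.
Homogeneous solution: a_h(n) = A·(7)^n.
Try constant particular solution a_p = K: K = 7K - 8 ⇒ K = \frac{4}{3}.
General: a(n) = A·(7)^n + \frac{4}{3}.
Apply a(0) = -2: A + \frac{4}{3} = -2 ⇒ A = - \frac{10}{3}.
So a(n) = \frac{4}{3} - \frac{10 \cdot 7^{n}}{3}.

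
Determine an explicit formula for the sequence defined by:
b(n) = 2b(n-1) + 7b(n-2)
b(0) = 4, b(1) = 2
Characteristic equation: x² - 2x - 7 = 0.
Discriminant Δ = (2)² + 4·(7) = 32.
Roots r₁,₂ = (2 ± √32)/2, so r₁ = 1 + 2 \sqrt{2}, r₂ = 1 - 2 \sqrt{2}.
General solution: b(n) = A·r₁^n + B·r₂^n.
From the initial conditions, A + B = 4 and r₁A + r₂B = 2.
Since r₁ - r₂ = √32: A = (2 - (4)r₂)/√32 = 2 - \frac{\sqrt{2}}{4}, and B = 4 - A = \frac{\sqrt{2}}{4} + 2.
So b(n) = \left(2 - \frac{\sqrt{2}}{4}\right)\left(1 + 2 \sqrt{2}\right)^n + \left(\frac{\sqrt{2}}{4} + 2\right)\left(1 - 2 \sqrt{2}\right)^n.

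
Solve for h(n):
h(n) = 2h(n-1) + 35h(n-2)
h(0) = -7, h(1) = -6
Characteristic equation: x² - 2x - 35 = 0, which factors as (x - (-5))(x - (7)) = 0.
Roots r₁ = -5, r₂ = 7 (distinct).
General solution: h(n) = A·(-5)^n + B·(7)^n.
From h(0) = -7: A + B = -7.
From h(1) = -6: -5A + 7B = -6.
Solving: A = - \frac{43}{12}, B = - \frac{41}{12}.
So h(n) = - \frac{43 \left(-5\right)^{n}}{12} - \frac{41 \cdot 7^{n}}{12}.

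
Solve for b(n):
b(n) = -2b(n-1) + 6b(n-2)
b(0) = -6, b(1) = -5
Characteristic equation: x² + 2x - 6 = 0.
Discriminant Δ = (-2)² + 4·(6) = 28.
Roots r₁,₂ = (-2 ± √28)/2, so r₁ = -1 + \sqrt{7}, r₂ = - \sqrt{7} - 1.
General solution: b(n) = A·r₁^n + B·r₂^n.
From the initial conditions, A + B = -6 and r₁A + r₂B = -5.
Since r₁ - r₂ = √28: A = (-5 - (-6)r₂)/√28 = -3 - \frac{11 \sqrt{7}}{14}, and B = -6 - A = -3 + \frac{11 \sqrt{7}}{14}.
So b(n) = \left(-3 - \frac{11 \sqrt{7}}{14}\right)\left(-1 + \sqrt{7}\right)^n + \left(-3 + \frac{11 \sqrt{7}}{14}\right)\left(- \sqrt{7} - 1\right)^n.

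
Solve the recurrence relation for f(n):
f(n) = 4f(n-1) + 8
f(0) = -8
First-order linear non-homogeneous.
Homogeneous solution: f_h(n) = A·(4)^n.
Try constant particular solution f_p = K: K = 4K + 8 ⇒ K = - \frac{8}{3}.
General: f(n) = A·(4)^n - \frac{8}{3}.
Apply f(0) = -8: A - \frac{8}{3} = -8 ⇒ A = - \frac{16}{3}.
So f(n) = - \frac{16 \cdot 4^{n}}{3} - \frac{8}{3}.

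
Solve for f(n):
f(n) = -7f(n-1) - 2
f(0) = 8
First-order linear non-homogeneous.
Homogeneous solution: f_h(n) = A·(-7)^n.
Try constant particular solution f_p = K: K = -7K - 2 ⇒ K = - \frac{1}{4}.
General: f(n) = A·(-7)^n - \frac{1}{4}.
Apply f(0) = 8: A - \frac{1}{4} = 8 ⇒ A = \frac{33}{4}.
So f(n) = \frac{33 \left(-7\right)^{n}}{4} - \frac{1}{4}.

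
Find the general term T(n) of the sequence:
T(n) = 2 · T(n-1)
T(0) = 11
Pure geometric recurrence with ratio 2.
By induction T(n) = T(0) · (2)^n = 11 \cdot 2^{n}.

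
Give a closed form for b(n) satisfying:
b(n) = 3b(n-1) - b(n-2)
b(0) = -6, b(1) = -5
Characteristic equation: x² - 3x + 1 = 0.
Discriminant Δ = (3)² + 4·(-1) = 5.
Roots r₁,₂ = (3 ± √5)/2, so r₁ = \frac{\sqrt{5}}{2} + \frac{3}{2}, r₂ = \frac{3}{2} - \frac{\sqrt{5}}{2}.
General solution: b(n) = A·r₁^n + B·r₂^n.
From the initial conditions, A + B = -6 and r₁A + r₂B = -5.
Since r₁ - r₂ = √5: A = (-5 - (-6)r₂)/√5 = -3 + \frac{4 \sqrt{5}}{5}, and B = -6 - A = -3 - \frac{4 \sqrt{5}}{5}.
So b(n) = \left(-3 + \frac{4 \sqrt{5}}{5}\right)\left(\frac{\sqrt{5}}{2} + \frac{3}{2}\right)^n + \left(-3 - \frac{4 \sqrt{5}}{5}\right)\left(\frac{3}{2} - \frac{\sqrt{5}}{2}\right)^n.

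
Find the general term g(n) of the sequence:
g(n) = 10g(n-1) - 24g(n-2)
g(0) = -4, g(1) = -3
Characteristic equation: x² - 10x + 24 = 0, which factors as (x - (4))(x - (6)) = 0.
Roots r₁ = 4, r₂ = 6 (distinct).
General solution: g(n) = A·(4)^n + B·(6)^n.
From g(0) = -4: A + B = -4.
From g(1) = -3: 4A + 6B = -3.
Solving: A = - \frac{21}{2}, B = \frac{13}{2}.
So g(n) = - \frac{21 \cdot 4^{n}}{2} + \frac{13 \cdot 6^{n}}{2}.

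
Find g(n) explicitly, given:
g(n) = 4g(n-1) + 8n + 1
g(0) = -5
First-order linear with linear forcing.
Homogeneous solution: g_h(n) = A·(4)^n.
Try particular g_p(n) = pn + q. Substituting:
  pn + q = 4(p(n-1) + q) + 8n + 1.
Matching the n-coefficient: p = 4p + 8 ⇒ p = - \frac{8}{3}.
Matching constants: q = -4p + 4q + 1 ⇒ q = - \frac{35}{9}.
General: g(n) = A·(4)^n - \frac{8 n}{3} - \frac{35}{9}.
Apply g(0) = -5: A - \frac{35}{9} = -5 ⇒ A = - \frac{10}{9}.
So g(n) = - \frac{10 \cdot 4^{n}}{9} - \frac{8 n}{3} - \frac{35}{9}.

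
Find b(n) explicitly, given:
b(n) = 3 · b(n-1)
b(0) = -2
Pure geometric recurrence with ratio 3.
By induction b(n) = b(0) · (3)^n = - 2 \cdot 3^{n}.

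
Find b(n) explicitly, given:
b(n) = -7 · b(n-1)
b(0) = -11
Pure geometric recurrence with ratio -7.
By induction b(n) = b(0) · (-7)^n = - 11 \left(-7\right)^{n}.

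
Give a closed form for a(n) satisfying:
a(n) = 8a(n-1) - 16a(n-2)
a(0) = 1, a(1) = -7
Characteristic equation: x² - 8x + 16 = 0, which is (x - (4))².
Repeated root r = 4.
General solution: a(n) = (A + Bn)·(4)^n.
From a(0) = 1: A = 1.
From a(1) = -7: (A + B)·(4) = -7 ⇒ B = - \frac{11}{4}.
So a(n) = \left(1 - \frac{11 n}{4}\right) \cdot (4)^n.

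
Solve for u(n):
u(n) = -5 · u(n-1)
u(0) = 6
Pure geometric recurrence with ratio -5.
By induction u(n) = u(0) · (-5)^n = 6 \left(-5\right)^{n}.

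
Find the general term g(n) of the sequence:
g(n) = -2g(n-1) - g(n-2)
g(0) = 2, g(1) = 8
Characteristic equation: x² + 2x + 1 = 0, which is (x - (-1))².
Repeated root r = -1.
General solution: g(n) = (A + Bn)·(-1)^n.
From g(0) = 2: A = 2.
From g(1) = 8: (A + B)·(-1) = 8 ⇒ B = -10.
So g(n) = \left(2 - 10 n\right) \cdot (-1)^n.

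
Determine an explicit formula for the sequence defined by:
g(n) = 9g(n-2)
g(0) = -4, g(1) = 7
Characteristic equation: x² - 9 = 0, which factors as (x - (-3))(x - (3)) = 0.
Roots r₁ = -3, r₂ = 3 (distinct).
General solution: g(n) = A·(-3)^n + B·(3)^n.
From g(0) = -4: A + B = -4.
From g(1) = 7: -3A + 3B = 7.
Solving: A = - \frac{19}{6}, B = - \frac{5}{6}.
So g(n) = - \frac{19 \left(-3\right)^{n}}{6} - \frac{5 \cdot 3^{n}}{6}.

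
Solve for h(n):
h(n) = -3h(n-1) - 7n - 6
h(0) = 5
First-order linear with linear forcing.
Homogeneous solution: h_h(n) = A·(-3)^n.
Try particular h_p(n) = pn + q. Substituting:
  pn + q = -3(p(n-1) + q) - 7n - 6.
Matching the n-coefficient: p = -3p - 7 ⇒ p = - \frac{7}{4}.
Matching constants: q = 3p - 3q - 6 ⇒ q = - \frac{45}{16}.
General: h(n) = A·(-3)^n - \frac{7 n}{4} - \frac{45}{16}.
Apply h(0) = 5: A - \frac{45}{16} = 5 ⇒ A = \frac{125}{16}.
So h(n) = \frac{125 \left(-3\right)^{n}}{16} - \frac{7 n}{4} - \frac{45}{16}.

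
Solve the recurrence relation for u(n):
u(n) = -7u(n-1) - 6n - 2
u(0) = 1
First-order linear with linear forcing.
Homogeneous solution: u_h(n) = A·(-7)^n.
Try particular u_p(n) = pn + q. Substituting:
  pn + q = -7(p(n-1) + q) - 6n - 2.
Matching the n-coefficient: p = -7p - 6 ⇒ p = - \frac{3}{4}.
Matching constants: q = 7p - 7q - 2 ⇒ q = - \frac{29}{32}.
General: u(n) = A·(-7)^n - \frac{3 n}{4} - \frac{29}{32}.
Apply u(0) = 1: A - \frac{29}{32} = 1 ⇒ A = \frac{61}{32}.
So u(n) = \frac{61 \left(-7\right)^{n}}{32} - \frac{3 n}{4} - \frac{29}{32}.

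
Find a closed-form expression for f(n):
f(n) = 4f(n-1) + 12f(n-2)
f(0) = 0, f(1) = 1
Characteristic equation: x² - 4x - 12 = 0, which factors as (x - (-2))(x - (6)) = 0.
Roots r₁ = -2, r₂ = 6 (distinct).
General solution: f(n) = A·(-2)^n + B·(6)^n.
From f(0) = 0: A + B = 0.
From f(1) = 1: -2A + 6B = 1.
Solving: A = - \frac{1}{8}, B = \frac{1}{8}.
So f(n) = - \frac{\left(-2\right)^{n}}{8} + \frac{6^{n}}{8}.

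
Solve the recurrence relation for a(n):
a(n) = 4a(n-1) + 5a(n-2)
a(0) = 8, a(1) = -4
Characteristic equation: x² - 4x - 5 = 0, which factors as (x - (5))(x - (-1)) = 0.
Roots r₁ = 5, r₂ = -1 (distinct).
General solution: a(n) = A·(5)^n + B·(-1)^n.
From a(0) = 8: A + B = 8.
From a(1) = -4: 5A - B = -4.
Solving: A = \frac{2}{3}, B = \frac{22}{3}.
So a(n) = \frac{22 \left(-1\right)^{n}}{3} + \frac{2 \cdot 5^{n}}{3}.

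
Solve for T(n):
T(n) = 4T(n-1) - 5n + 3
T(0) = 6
First-order linear with linear forcing.
Homogeneous solution: T_h(n) = A·(4)^n.
Try particular T_p(n) = pn + q. Substituting:
  pn + q = 4(p(n-1) + q) - 5n + 3.
Matching the n-coefficient: p = 4p - 5 ⇒ p = \frac{5}{3}.
Matching constants: q = -4p + 4q + 3 ⇒ q = \frac{11}{9}.
General: T(n) = A·(4)^n + \frac{5 n}{3} + \frac{11}{9}.
Apply T(0) = 6: A + \frac{11}{9} = 6 ⇒ A = \frac{43}{9}.
So T(n) = \frac{43 \cdot 4^{n}}{9} + \frac{5 n}{3} + \frac{11}{9}.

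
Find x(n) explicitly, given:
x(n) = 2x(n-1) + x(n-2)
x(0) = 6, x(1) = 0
Characteristic equation: x² - 2x - 1 = 0.
Discriminant Δ = (2)² + 4·(1) = 8.
Roots r₁,₂ = (2 ± √8)/2, so r₁ = 1 + \sqrt{2}, r₂ = 1 - \sqrt{2}.
General solution: x(n) = A·r₁^n + B·r₂^n.
From the initial conditions, A + B = 6 and r₁A + r₂B = 0.
Since r₁ - r₂ = √8: A = (0 - (6)r₂)/√8 = 3 - \frac{3 \sqrt{2}}{2}, and B = 6 - A = \frac{3 \sqrt{2}}{2} + 3.
So x(n) = \left(3 - \frac{3 \sqrt{2}}{2}\right)\left(1 + \sqrt{2}\right)^n + \left(\frac{3 \sqrt{2}}{2} + 3\right)\left(1 - \sqrt{2}\right)^n.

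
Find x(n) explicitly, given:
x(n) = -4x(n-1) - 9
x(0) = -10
First-order linear non-homogeneous.
Homogeneous solution: x_h(n) = A·(-4)^n.
Try constant particular solution x_p = K: K = -4K - 9 ⇒ K = - \frac{9}{5}.
General: x(n) = A·(-4)^n - \frac{9}{5}.
Apply x(0) = -10: A - \frac{9}{5} = -10 ⇒ A = - \frac{41}{5}.
So x(n) = - \frac{41 \left(-4\right)^{n}}{5} - \frac{9}{5}.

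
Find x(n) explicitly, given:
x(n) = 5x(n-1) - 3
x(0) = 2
First-order linear non-homogeneous.
Homogeneous solution: x_h(n) = A·(5)^n.
Try constant particular solution x_p = K: K = 5K - 3 ⇒ K = \frac{3}{4}.
General: x(n) = A·(5)^n + \frac{3}{4}.
Apply x(0) = 2: A + \frac{3}{4} = 2 ⇒ A = \frac{5}{4}.
So x(n) = \frac{5 \cdot 5^{n}}{4} + \frac{3}{4}.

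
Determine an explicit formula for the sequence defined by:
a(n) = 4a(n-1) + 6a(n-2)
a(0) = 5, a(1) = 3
Characteristic equation: x² - 4x - 6 = 0.
Discriminant Δ = (4)² + 4·(6) = 40.
Roots r₁,₂ = (4 ± √40)/2, so r₁ = 2 + \sqrt{10}, r₂ = 2 - \sqrt{10}.
General solution: a(n) = A·r₁^n + B·r₂^n.
From the initial conditions, A + B = 5 and r₁A + r₂B = 3.
Since r₁ - r₂ = √40: A = (3 - (5)r₂)/√40 = \frac{5}{2} - \frac{7 \sqrt{10}}{20}, and B = 5 - A = \frac{7 \sqrt{10}}{20} + \frac{5}{2}.
So a(n) = \left(\frac{5}{2} - \frac{7 \sqrt{10}}{20}\right)\left(2 + \sqrt{10}\right)^n + \left(\frac{7 \sqrt{10}}{20} + \frac{5}{2}\right)\left(2 - \sqrt{10}\right)^n.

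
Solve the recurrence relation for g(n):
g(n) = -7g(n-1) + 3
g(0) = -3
First-order linear non-homogeneous.
Homogeneous solution: g_h(n) = A·(-7)^n.
Try constant particular solution g_p = K: K = -7K + 3 ⇒ K = \frac{3}{8}.
General: g(n) = A·(-7)^n + \frac{3}{8}.
Apply g(0) = -3: A + \frac{3}{8} = -3 ⇒ A = - \frac{27}{8}.
So g(n) = \frac{3}{8} - \frac{27 \left(-7\right)^{n}}{8}.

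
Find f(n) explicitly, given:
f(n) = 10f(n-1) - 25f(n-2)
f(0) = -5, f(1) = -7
Characteristic equation: x² - 10x + 25 = 0, which is (x - (5))².
Repeated root r = 5.
General solution: f(n) = (A + Bn)·(5)^n.
From f(0) = -5: A = -5.
From f(1) = -7: (A + B)·(5) = -7 ⇒ B = \frac{18}{5}.
So f(n) = \left(\frac{18 n}{5} - 5\right) \cdot (5)^n.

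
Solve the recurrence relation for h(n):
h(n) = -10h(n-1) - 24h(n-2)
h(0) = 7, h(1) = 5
Characteristic equation: x² + 10x + 24 = 0, which factors as (x - (-6))(x - (-4)) = 0.
Roots r₁ = -6, r₂ = -4 (distinct).
General solution: h(n) = A·(-6)^n + B·(-4)^n.
From h(0) = 7: A + B = 7.
From h(1) = 5: -6A - 4B = 5.
Solving: A = - \frac{33}{2}, B = \frac{47}{2}.
So h(n) = \frac{47 \left(-4\right)^{n}}{2} - \frac{33 \left(-6\right)^{n}}{2}.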